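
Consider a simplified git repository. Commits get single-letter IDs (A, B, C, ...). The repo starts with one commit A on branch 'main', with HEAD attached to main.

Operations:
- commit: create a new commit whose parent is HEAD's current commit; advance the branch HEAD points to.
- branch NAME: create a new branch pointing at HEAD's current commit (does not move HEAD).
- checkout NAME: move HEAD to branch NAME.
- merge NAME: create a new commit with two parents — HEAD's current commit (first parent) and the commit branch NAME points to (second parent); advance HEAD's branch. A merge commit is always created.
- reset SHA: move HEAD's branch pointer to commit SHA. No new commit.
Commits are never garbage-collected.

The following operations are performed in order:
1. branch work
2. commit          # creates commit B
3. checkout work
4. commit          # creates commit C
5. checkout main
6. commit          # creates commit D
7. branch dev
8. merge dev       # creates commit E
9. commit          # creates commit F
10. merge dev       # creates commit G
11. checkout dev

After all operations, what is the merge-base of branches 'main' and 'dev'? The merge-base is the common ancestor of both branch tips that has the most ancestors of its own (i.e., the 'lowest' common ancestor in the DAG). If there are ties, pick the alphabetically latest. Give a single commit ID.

Answer: D

Derivation:
After op 1 (branch): HEAD=main@A [main=A work=A]
After op 2 (commit): HEAD=main@B [main=B work=A]
After op 3 (checkout): HEAD=work@A [main=B work=A]
After op 4 (commit): HEAD=work@C [main=B work=C]
After op 5 (checkout): HEAD=main@B [main=B work=C]
After op 6 (commit): HEAD=main@D [main=D work=C]
After op 7 (branch): HEAD=main@D [dev=D main=D work=C]
After op 8 (merge): HEAD=main@E [dev=D main=E work=C]
After op 9 (commit): HEAD=main@F [dev=D main=F work=C]
After op 10 (merge): HEAD=main@G [dev=D main=G work=C]
After op 11 (checkout): HEAD=dev@D [dev=D main=G work=C]
ancestors(main=G): ['A', 'B', 'D', 'E', 'F', 'G']
ancestors(dev=D): ['A', 'B', 'D']
common: ['A', 'B', 'D']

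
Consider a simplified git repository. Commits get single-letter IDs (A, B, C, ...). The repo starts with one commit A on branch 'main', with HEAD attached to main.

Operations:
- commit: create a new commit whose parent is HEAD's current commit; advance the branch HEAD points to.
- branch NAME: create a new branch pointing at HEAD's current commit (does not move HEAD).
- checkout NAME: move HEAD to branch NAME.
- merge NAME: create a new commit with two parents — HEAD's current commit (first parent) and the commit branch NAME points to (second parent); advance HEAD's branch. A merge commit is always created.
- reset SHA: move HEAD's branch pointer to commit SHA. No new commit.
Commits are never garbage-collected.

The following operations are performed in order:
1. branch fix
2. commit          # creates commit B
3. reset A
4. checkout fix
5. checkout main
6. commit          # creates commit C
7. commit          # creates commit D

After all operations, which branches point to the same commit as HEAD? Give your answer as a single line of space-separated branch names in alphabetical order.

After op 1 (branch): HEAD=main@A [fix=A main=A]
After op 2 (commit): HEAD=main@B [fix=A main=B]
After op 3 (reset): HEAD=main@A [fix=A main=A]
After op 4 (checkout): HEAD=fix@A [fix=A main=A]
After op 5 (checkout): HEAD=main@A [fix=A main=A]
After op 6 (commit): HEAD=main@C [fix=A main=C]
After op 7 (commit): HEAD=main@D [fix=A main=D]

Answer: main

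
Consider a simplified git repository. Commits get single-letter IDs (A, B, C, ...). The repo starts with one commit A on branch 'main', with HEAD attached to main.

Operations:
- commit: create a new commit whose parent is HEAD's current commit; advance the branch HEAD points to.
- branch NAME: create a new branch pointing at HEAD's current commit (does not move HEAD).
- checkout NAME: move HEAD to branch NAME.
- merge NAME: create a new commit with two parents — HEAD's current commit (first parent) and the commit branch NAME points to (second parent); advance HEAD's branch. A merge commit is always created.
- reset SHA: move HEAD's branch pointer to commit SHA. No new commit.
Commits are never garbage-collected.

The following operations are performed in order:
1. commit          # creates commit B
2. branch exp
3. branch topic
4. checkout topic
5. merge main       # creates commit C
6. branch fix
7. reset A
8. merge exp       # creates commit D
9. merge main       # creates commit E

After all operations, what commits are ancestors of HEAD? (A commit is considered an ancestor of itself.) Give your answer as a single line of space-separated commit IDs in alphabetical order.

Answer: A B D E

Derivation:
After op 1 (commit): HEAD=main@B [main=B]
After op 2 (branch): HEAD=main@B [exp=B main=B]
After op 3 (branch): HEAD=main@B [exp=B main=B topic=B]
After op 4 (checkout): HEAD=topic@B [exp=B main=B topic=B]
After op 5 (merge): HEAD=topic@C [exp=B main=B topic=C]
After op 6 (branch): HEAD=topic@C [exp=B fix=C main=B topic=C]
After op 7 (reset): HEAD=topic@A [exp=B fix=C main=B topic=A]
After op 8 (merge): HEAD=topic@D [exp=B fix=C main=B topic=D]
After op 9 (merge): HEAD=topic@E [exp=B fix=C main=B topic=E]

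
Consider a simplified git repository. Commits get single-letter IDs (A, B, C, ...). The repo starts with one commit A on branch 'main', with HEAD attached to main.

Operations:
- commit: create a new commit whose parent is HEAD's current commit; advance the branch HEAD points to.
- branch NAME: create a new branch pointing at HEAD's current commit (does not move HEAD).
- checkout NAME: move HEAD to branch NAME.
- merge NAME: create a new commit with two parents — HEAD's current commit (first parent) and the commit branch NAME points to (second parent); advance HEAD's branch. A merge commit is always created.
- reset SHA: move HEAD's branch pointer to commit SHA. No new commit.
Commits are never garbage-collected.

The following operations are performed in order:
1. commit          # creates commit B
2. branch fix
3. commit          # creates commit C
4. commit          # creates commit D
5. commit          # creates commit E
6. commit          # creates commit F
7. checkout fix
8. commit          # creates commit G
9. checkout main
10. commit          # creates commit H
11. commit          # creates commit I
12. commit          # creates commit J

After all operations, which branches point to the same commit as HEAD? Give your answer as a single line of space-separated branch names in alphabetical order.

Answer: main

Derivation:
After op 1 (commit): HEAD=main@B [main=B]
After op 2 (branch): HEAD=main@B [fix=B main=B]
After op 3 (commit): HEAD=main@C [fix=B main=C]
After op 4 (commit): HEAD=main@D [fix=B main=D]
After op 5 (commit): HEAD=main@E [fix=B main=E]
After op 6 (commit): HEAD=main@F [fix=B main=F]
After op 7 (checkout): HEAD=fix@B [fix=B main=F]
After op 8 (commit): HEAD=fix@G [fix=G main=F]
After op 9 (checkout): HEAD=main@F [fix=G main=F]
After op 10 (commit): HEAD=main@H [fix=G main=H]
After op 11 (commit): HEAD=main@I [fix=G main=I]
After op 12 (commit): HEAD=main@J [fix=G main=J]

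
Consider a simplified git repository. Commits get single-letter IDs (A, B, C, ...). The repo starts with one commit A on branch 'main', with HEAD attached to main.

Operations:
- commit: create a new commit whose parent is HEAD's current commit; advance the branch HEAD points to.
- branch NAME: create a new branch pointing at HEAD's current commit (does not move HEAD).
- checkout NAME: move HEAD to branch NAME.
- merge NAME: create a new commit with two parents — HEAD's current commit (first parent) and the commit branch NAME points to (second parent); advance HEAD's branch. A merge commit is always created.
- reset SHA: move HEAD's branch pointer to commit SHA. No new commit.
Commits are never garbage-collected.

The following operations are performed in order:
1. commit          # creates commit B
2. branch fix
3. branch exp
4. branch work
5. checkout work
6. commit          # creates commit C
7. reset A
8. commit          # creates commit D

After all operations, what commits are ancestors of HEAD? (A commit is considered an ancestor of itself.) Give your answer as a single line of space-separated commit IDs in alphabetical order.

Answer: A D

Derivation:
After op 1 (commit): HEAD=main@B [main=B]
After op 2 (branch): HEAD=main@B [fix=B main=B]
After op 3 (branch): HEAD=main@B [exp=B fix=B main=B]
After op 4 (branch): HEAD=main@B [exp=B fix=B main=B work=B]
After op 5 (checkout): HEAD=work@B [exp=B fix=B main=B work=B]
After op 6 (commit): HEAD=work@C [exp=B fix=B main=B work=C]
After op 7 (reset): HEAD=work@A [exp=B fix=B main=B work=A]
After op 8 (commit): HEAD=work@D [exp=B fix=B main=B work=D]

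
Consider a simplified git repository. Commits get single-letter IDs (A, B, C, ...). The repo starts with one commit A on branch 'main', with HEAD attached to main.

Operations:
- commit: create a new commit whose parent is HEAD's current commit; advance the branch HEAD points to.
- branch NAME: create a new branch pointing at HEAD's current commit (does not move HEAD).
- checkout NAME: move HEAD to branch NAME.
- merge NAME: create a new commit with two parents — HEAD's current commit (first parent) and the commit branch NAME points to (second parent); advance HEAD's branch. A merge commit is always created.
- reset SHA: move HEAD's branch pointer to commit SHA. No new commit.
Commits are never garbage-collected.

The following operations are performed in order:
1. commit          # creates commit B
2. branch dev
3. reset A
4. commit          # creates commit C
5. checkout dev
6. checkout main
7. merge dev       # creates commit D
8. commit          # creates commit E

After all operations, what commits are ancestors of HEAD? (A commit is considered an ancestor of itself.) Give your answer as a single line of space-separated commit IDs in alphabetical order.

After op 1 (commit): HEAD=main@B [main=B]
After op 2 (branch): HEAD=main@B [dev=B main=B]
After op 3 (reset): HEAD=main@A [dev=B main=A]
After op 4 (commit): HEAD=main@C [dev=B main=C]
After op 5 (checkout): HEAD=dev@B [dev=B main=C]
After op 6 (checkout): HEAD=main@C [dev=B main=C]
After op 7 (merge): HEAD=main@D [dev=B main=D]
After op 8 (commit): HEAD=main@E [dev=B main=E]

Answer: A B C D E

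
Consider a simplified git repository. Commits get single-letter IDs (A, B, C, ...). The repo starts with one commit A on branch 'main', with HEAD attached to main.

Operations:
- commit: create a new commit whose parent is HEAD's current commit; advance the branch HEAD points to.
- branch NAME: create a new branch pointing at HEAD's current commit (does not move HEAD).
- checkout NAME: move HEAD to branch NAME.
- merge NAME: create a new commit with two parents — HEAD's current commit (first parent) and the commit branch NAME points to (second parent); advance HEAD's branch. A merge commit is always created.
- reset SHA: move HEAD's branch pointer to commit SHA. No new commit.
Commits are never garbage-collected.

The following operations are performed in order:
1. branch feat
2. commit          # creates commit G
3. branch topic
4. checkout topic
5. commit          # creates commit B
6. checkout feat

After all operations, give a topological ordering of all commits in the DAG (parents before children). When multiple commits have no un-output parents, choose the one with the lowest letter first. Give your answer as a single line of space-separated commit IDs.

After op 1 (branch): HEAD=main@A [feat=A main=A]
After op 2 (commit): HEAD=main@G [feat=A main=G]
After op 3 (branch): HEAD=main@G [feat=A main=G topic=G]
After op 4 (checkout): HEAD=topic@G [feat=A main=G topic=G]
After op 5 (commit): HEAD=topic@B [feat=A main=G topic=B]
After op 6 (checkout): HEAD=feat@A [feat=A main=G topic=B]
commit A: parents=[]
commit B: parents=['G']
commit G: parents=['A']

Answer: A G B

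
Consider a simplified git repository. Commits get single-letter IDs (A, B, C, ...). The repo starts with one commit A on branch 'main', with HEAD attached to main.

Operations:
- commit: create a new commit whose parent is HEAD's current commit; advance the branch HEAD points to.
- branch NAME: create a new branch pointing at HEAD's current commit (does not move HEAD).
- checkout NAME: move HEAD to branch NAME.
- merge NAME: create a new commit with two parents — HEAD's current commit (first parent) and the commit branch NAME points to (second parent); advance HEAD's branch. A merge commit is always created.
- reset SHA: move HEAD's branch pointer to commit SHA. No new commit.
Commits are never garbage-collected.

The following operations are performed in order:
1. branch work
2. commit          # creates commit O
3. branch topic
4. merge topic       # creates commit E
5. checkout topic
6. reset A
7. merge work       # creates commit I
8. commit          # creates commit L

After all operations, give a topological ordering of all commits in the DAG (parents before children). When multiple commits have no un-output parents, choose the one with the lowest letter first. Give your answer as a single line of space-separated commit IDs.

Answer: A I L O E

Derivation:
After op 1 (branch): HEAD=main@A [main=A work=A]
After op 2 (commit): HEAD=main@O [main=O work=A]
After op 3 (branch): HEAD=main@O [main=O topic=O work=A]
After op 4 (merge): HEAD=main@E [main=E topic=O work=A]
After op 5 (checkout): HEAD=topic@O [main=E topic=O work=A]
After op 6 (reset): HEAD=topic@A [main=E topic=A work=A]
After op 7 (merge): HEAD=topic@I [main=E topic=I work=A]
After op 8 (commit): HEAD=topic@L [main=E topic=L work=A]
commit A: parents=[]
commit E: parents=['O', 'O']
commit I: parents=['A', 'A']
commit L: parents=['I']
commit O: parents=['A']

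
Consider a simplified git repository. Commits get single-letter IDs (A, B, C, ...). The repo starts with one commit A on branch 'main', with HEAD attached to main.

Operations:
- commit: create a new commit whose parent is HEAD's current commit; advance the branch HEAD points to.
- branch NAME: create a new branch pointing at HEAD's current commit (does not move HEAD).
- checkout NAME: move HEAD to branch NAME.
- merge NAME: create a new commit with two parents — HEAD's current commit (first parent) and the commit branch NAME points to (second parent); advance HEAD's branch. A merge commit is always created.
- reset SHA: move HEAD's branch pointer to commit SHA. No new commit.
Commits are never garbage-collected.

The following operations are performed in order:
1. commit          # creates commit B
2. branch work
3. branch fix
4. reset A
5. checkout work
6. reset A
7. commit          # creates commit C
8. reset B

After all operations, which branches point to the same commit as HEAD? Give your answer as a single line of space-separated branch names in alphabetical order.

After op 1 (commit): HEAD=main@B [main=B]
After op 2 (branch): HEAD=main@B [main=B work=B]
After op 3 (branch): HEAD=main@B [fix=B main=B work=B]
After op 4 (reset): HEAD=main@A [fix=B main=A work=B]
After op 5 (checkout): HEAD=work@B [fix=B main=A work=B]
After op 6 (reset): HEAD=work@A [fix=B main=A work=A]
After op 7 (commit): HEAD=work@C [fix=B main=A work=C]
After op 8 (reset): HEAD=work@B [fix=B main=A work=B]

Answer: fix work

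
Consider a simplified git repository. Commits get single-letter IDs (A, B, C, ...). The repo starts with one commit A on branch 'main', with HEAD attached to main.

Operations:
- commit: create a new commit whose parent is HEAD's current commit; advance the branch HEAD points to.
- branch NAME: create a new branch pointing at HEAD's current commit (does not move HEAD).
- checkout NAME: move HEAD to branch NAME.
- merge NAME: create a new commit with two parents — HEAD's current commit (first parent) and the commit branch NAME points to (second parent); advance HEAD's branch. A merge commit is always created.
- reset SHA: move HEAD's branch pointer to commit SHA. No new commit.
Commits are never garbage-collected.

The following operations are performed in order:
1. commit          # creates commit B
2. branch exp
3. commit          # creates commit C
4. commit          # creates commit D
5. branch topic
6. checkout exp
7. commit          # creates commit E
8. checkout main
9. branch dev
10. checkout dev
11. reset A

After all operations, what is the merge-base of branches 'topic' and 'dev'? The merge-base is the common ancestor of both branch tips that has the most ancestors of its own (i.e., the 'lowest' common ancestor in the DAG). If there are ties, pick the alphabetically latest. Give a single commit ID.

Answer: A

Derivation:
After op 1 (commit): HEAD=main@B [main=B]
After op 2 (branch): HEAD=main@B [exp=B main=B]
After op 3 (commit): HEAD=main@C [exp=B main=C]
After op 4 (commit): HEAD=main@D [exp=B main=D]
After op 5 (branch): HEAD=main@D [exp=B main=D topic=D]
After op 6 (checkout): HEAD=exp@B [exp=B main=D topic=D]
After op 7 (commit): HEAD=exp@E [exp=E main=D topic=D]
After op 8 (checkout): HEAD=main@D [exp=E main=D topic=D]
After op 9 (branch): HEAD=main@D [dev=D exp=E main=D topic=D]
After op 10 (checkout): HEAD=dev@D [dev=D exp=E main=D topic=D]
After op 11 (reset): HEAD=dev@A [dev=A exp=E main=D topic=D]
ancestors(topic=D): ['A', 'B', 'C', 'D']
ancestors(dev=A): ['A']
common: ['A']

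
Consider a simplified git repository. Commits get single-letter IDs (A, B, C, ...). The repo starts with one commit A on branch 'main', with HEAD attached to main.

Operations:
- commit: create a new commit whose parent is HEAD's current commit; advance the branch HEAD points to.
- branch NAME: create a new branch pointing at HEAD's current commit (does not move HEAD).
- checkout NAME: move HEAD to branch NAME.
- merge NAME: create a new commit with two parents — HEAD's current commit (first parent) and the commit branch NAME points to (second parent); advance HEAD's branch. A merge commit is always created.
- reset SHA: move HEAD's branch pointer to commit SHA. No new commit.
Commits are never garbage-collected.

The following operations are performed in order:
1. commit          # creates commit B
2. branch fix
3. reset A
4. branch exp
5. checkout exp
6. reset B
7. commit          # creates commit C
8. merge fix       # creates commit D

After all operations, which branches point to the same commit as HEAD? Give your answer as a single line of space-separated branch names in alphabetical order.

Answer: exp

Derivation:
After op 1 (commit): HEAD=main@B [main=B]
After op 2 (branch): HEAD=main@B [fix=B main=B]
After op 3 (reset): HEAD=main@A [fix=B main=A]
After op 4 (branch): HEAD=main@A [exp=A fix=B main=A]
After op 5 (checkout): HEAD=exp@A [exp=A fix=B main=A]
After op 6 (reset): HEAD=exp@B [exp=B fix=B main=A]
After op 7 (commit): HEAD=exp@C [exp=C fix=B main=A]
After op 8 (merge): HEAD=exp@D [exp=D fix=B main=A]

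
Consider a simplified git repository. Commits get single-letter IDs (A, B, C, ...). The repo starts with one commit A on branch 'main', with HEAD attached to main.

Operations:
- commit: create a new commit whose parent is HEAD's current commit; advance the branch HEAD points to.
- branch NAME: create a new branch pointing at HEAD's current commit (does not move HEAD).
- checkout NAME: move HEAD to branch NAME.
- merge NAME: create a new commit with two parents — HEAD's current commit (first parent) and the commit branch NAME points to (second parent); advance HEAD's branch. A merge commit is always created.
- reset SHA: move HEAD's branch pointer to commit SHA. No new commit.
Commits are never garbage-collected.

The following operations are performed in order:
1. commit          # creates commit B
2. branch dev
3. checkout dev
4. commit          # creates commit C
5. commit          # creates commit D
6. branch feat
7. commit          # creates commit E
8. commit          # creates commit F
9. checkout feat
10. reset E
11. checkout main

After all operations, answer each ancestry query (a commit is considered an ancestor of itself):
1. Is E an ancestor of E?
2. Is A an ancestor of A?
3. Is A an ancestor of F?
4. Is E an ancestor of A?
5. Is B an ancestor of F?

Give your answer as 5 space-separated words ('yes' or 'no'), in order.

After op 1 (commit): HEAD=main@B [main=B]
After op 2 (branch): HEAD=main@B [dev=B main=B]
After op 3 (checkout): HEAD=dev@B [dev=B main=B]
After op 4 (commit): HEAD=dev@C [dev=C main=B]
After op 5 (commit): HEAD=dev@D [dev=D main=B]
After op 6 (branch): HEAD=dev@D [dev=D feat=D main=B]
After op 7 (commit): HEAD=dev@E [dev=E feat=D main=B]
After op 8 (commit): HEAD=dev@F [dev=F feat=D main=B]
After op 9 (checkout): HEAD=feat@D [dev=F feat=D main=B]
After op 10 (reset): HEAD=feat@E [dev=F feat=E main=B]
After op 11 (checkout): HEAD=main@B [dev=F feat=E main=B]
ancestors(E) = {A,B,C,D,E}; E in? yes
ancestors(A) = {A}; A in? yes
ancestors(F) = {A,B,C,D,E,F}; A in? yes
ancestors(A) = {A}; E in? no
ancestors(F) = {A,B,C,D,E,F}; B in? yes

Answer: yes yes yes no yes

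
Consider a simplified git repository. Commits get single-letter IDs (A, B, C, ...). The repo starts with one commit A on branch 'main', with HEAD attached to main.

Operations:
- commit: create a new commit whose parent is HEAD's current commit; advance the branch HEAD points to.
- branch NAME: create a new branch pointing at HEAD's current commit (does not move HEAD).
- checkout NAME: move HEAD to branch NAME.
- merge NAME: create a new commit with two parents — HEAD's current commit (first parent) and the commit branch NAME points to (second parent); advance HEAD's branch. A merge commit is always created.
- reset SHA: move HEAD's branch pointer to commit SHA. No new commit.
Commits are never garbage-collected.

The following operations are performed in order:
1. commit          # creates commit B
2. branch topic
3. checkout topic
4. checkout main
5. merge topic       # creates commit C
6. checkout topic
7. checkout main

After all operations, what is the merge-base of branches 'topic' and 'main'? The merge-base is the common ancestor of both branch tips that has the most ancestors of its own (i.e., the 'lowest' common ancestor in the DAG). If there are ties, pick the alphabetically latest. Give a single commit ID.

Answer: B

Derivation:
After op 1 (commit): HEAD=main@B [main=B]
After op 2 (branch): HEAD=main@B [main=B topic=B]
After op 3 (checkout): HEAD=topic@B [main=B topic=B]
After op 4 (checkout): HEAD=main@B [main=B topic=B]
After op 5 (merge): HEAD=main@C [main=C topic=B]
After op 6 (checkout): HEAD=topic@B [main=C topic=B]
After op 7 (checkout): HEAD=main@C [main=C topic=B]
ancestors(topic=B): ['A', 'B']
ancestors(main=C): ['A', 'B', 'C']
common: ['A', 'B']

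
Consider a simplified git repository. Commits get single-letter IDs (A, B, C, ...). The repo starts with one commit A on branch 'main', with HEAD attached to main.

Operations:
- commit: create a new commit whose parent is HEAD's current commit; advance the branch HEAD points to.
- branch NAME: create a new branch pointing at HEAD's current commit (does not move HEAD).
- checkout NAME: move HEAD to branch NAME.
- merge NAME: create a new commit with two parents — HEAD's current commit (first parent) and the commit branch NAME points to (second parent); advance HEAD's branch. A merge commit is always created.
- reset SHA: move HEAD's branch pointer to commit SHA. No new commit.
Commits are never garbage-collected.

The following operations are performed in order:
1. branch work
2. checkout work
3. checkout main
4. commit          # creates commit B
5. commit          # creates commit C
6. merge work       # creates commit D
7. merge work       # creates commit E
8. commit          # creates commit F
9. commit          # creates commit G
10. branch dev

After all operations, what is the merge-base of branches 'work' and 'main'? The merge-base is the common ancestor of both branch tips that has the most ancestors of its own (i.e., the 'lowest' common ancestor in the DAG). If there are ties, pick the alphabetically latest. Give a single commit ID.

Answer: A

Derivation:
After op 1 (branch): HEAD=main@A [main=A work=A]
After op 2 (checkout): HEAD=work@A [main=A work=A]
After op 3 (checkout): HEAD=main@A [main=A work=A]
After op 4 (commit): HEAD=main@B [main=B work=A]
After op 5 (commit): HEAD=main@C [main=C work=A]
After op 6 (merge): HEAD=main@D [main=D work=A]
After op 7 (merge): HEAD=main@E [main=E work=A]
After op 8 (commit): HEAD=main@F [main=F work=A]
After op 9 (commit): HEAD=main@G [main=G work=A]
After op 10 (branch): HEAD=main@G [dev=G main=G work=A]
ancestors(work=A): ['A']
ancestors(main=G): ['A', 'B', 'C', 'D', 'E', 'F', 'G']
common: ['A']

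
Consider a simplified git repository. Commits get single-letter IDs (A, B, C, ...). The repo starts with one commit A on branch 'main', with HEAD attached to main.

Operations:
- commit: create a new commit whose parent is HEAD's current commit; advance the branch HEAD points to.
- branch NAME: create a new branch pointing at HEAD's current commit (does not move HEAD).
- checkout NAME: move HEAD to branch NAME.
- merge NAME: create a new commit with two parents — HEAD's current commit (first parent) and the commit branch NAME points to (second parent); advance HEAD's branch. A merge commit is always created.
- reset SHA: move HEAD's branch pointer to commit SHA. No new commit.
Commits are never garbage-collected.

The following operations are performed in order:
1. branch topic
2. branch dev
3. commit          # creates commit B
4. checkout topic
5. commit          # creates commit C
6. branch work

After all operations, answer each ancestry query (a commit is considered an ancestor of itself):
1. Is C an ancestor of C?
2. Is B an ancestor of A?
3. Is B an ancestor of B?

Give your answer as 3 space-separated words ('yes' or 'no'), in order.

Answer: yes no yes

Derivation:
After op 1 (branch): HEAD=main@A [main=A topic=A]
After op 2 (branch): HEAD=main@A [dev=A main=A topic=A]
After op 3 (commit): HEAD=main@B [dev=A main=B topic=A]
After op 4 (checkout): HEAD=topic@A [dev=A main=B topic=A]
After op 5 (commit): HEAD=topic@C [dev=A main=B topic=C]
After op 6 (branch): HEAD=topic@C [dev=A main=B topic=C work=C]
ancestors(C) = {A,C}; C in? yes
ancestors(A) = {A}; B in? no
ancestors(B) = {A,B}; B in? yes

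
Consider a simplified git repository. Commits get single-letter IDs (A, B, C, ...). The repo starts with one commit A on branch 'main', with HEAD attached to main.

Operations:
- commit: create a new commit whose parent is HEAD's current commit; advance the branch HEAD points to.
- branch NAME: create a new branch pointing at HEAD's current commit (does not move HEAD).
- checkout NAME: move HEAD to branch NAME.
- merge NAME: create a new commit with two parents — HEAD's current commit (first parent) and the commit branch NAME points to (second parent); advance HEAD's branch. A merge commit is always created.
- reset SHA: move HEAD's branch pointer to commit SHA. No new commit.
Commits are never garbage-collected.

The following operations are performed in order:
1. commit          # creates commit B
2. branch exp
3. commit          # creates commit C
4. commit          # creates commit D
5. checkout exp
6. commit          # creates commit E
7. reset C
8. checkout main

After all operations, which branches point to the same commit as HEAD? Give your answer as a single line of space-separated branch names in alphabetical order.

After op 1 (commit): HEAD=main@B [main=B]
After op 2 (branch): HEAD=main@B [exp=B main=B]
After op 3 (commit): HEAD=main@C [exp=B main=C]
After op 4 (commit): HEAD=main@D [exp=B main=D]
After op 5 (checkout): HEAD=exp@B [exp=B main=D]
After op 6 (commit): HEAD=exp@E [exp=E main=D]
After op 7 (reset): HEAD=exp@C [exp=C main=D]
After op 8 (checkout): HEAD=main@D [exp=C main=D]

Answer: main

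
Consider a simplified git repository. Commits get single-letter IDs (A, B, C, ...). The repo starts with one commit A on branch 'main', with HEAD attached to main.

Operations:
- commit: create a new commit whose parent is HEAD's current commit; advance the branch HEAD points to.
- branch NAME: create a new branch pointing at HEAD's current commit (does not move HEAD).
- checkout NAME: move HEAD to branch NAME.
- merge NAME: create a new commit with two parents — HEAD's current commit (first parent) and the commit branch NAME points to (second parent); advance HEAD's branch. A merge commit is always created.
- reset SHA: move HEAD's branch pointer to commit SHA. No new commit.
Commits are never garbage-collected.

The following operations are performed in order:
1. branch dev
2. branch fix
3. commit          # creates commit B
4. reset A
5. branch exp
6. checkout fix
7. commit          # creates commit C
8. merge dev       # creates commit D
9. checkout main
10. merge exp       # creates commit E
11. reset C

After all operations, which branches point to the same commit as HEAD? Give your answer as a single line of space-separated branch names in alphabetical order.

Answer: main

Derivation:
After op 1 (branch): HEAD=main@A [dev=A main=A]
After op 2 (branch): HEAD=main@A [dev=A fix=A main=A]
After op 3 (commit): HEAD=main@B [dev=A fix=A main=B]
After op 4 (reset): HEAD=main@A [dev=A fix=A main=A]
After op 5 (branch): HEAD=main@A [dev=A exp=A fix=A main=A]
After op 6 (checkout): HEAD=fix@A [dev=A exp=A fix=A main=A]
After op 7 (commit): HEAD=fix@C [dev=A exp=A fix=C main=A]
After op 8 (merge): HEAD=fix@D [dev=A exp=A fix=D main=A]
After op 9 (checkout): HEAD=main@A [dev=A exp=A fix=D main=A]
After op 10 (merge): HEAD=main@E [dev=A exp=A fix=D main=E]
After op 11 (reset): HEAD=main@C [dev=A exp=A fix=D main=C]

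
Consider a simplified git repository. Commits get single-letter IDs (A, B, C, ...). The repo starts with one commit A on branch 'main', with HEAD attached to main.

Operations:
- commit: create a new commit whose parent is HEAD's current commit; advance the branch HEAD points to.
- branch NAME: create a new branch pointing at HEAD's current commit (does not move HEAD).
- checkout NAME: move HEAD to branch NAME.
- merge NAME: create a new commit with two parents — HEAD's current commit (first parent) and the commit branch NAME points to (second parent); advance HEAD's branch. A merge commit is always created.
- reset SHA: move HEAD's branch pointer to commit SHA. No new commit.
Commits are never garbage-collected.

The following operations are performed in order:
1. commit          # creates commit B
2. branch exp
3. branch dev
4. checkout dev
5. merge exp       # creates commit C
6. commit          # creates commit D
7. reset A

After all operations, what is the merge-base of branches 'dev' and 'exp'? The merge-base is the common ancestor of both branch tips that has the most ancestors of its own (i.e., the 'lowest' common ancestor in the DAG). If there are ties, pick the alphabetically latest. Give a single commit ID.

Answer: A

Derivation:
After op 1 (commit): HEAD=main@B [main=B]
After op 2 (branch): HEAD=main@B [exp=B main=B]
After op 3 (branch): HEAD=main@B [dev=B exp=B main=B]
After op 4 (checkout): HEAD=dev@B [dev=B exp=B main=B]
After op 5 (merge): HEAD=dev@C [dev=C exp=B main=B]
After op 6 (commit): HEAD=dev@D [dev=D exp=B main=B]
After op 7 (reset): HEAD=dev@A [dev=A exp=B main=B]
ancestors(dev=A): ['A']
ancestors(exp=B): ['A', 'B']
common: ['A']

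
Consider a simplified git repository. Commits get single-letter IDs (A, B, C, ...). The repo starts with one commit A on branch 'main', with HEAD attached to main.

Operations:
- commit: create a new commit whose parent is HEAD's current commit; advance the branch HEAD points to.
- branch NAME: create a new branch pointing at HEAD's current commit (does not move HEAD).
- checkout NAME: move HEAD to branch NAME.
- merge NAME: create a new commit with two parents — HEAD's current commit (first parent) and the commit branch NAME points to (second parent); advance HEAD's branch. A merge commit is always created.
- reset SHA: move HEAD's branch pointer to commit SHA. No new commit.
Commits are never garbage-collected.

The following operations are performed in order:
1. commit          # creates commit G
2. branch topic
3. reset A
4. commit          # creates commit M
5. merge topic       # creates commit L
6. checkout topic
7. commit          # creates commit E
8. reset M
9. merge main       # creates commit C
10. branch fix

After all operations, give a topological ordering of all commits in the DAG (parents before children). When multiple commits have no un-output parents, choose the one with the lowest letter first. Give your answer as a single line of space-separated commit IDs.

After op 1 (commit): HEAD=main@G [main=G]
After op 2 (branch): HEAD=main@G [main=G topic=G]
After op 3 (reset): HEAD=main@A [main=A topic=G]
After op 4 (commit): HEAD=main@M [main=M topic=G]
After op 5 (merge): HEAD=main@L [main=L topic=G]
After op 6 (checkout): HEAD=topic@G [main=L topic=G]
After op 7 (commit): HEAD=topic@E [main=L topic=E]
After op 8 (reset): HEAD=topic@M [main=L topic=M]
After op 9 (merge): HEAD=topic@C [main=L topic=C]
After op 10 (branch): HEAD=topic@C [fix=C main=L topic=C]
commit A: parents=[]
commit C: parents=['M', 'L']
commit E: parents=['G']
commit G: parents=['A']
commit L: parents=['M', 'G']
commit M: parents=['A']

Answer: A G E M L C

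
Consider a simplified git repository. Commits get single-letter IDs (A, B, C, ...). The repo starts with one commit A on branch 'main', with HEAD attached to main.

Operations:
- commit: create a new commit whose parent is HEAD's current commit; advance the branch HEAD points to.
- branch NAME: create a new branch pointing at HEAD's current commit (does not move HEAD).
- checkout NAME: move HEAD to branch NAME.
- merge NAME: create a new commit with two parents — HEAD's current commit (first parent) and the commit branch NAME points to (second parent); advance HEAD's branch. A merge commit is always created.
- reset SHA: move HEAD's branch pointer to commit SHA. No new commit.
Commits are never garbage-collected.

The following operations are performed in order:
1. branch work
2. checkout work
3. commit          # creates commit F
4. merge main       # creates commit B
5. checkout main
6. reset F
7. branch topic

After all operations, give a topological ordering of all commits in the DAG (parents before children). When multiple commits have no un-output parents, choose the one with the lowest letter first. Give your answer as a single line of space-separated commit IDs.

After op 1 (branch): HEAD=main@A [main=A work=A]
After op 2 (checkout): HEAD=work@A [main=A work=A]
After op 3 (commit): HEAD=work@F [main=A work=F]
After op 4 (merge): HEAD=work@B [main=A work=B]
After op 5 (checkout): HEAD=main@A [main=A work=B]
After op 6 (reset): HEAD=main@F [main=F work=B]
After op 7 (branch): HEAD=main@F [main=F topic=F work=B]
commit A: parents=[]
commit B: parents=['F', 'A']
commit F: parents=['A']

Answer: A F B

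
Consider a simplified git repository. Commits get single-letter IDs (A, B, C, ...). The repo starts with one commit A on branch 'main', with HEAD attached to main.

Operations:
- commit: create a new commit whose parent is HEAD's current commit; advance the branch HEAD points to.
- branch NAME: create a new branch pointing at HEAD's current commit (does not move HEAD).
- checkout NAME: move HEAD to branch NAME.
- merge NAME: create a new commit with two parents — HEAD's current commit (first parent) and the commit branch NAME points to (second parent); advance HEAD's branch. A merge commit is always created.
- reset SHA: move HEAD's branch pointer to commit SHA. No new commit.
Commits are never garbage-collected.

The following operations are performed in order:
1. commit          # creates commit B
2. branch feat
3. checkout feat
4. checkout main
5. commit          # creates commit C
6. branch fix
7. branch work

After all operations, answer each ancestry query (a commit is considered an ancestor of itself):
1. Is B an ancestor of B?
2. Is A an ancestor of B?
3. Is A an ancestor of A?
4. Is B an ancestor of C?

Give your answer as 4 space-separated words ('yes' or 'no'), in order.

After op 1 (commit): HEAD=main@B [main=B]
After op 2 (branch): HEAD=main@B [feat=B main=B]
After op 3 (checkout): HEAD=feat@B [feat=B main=B]
After op 4 (checkout): HEAD=main@B [feat=B main=B]
After op 5 (commit): HEAD=main@C [feat=B main=C]
After op 6 (branch): HEAD=main@C [feat=B fix=C main=C]
After op 7 (branch): HEAD=main@C [feat=B fix=C main=C work=C]
ancestors(B) = {A,B}; B in? yes
ancestors(B) = {A,B}; A in? yes
ancestors(A) = {A}; A in? yes
ancestors(C) = {A,B,C}; B in? yes

Answer: yes yes yes yes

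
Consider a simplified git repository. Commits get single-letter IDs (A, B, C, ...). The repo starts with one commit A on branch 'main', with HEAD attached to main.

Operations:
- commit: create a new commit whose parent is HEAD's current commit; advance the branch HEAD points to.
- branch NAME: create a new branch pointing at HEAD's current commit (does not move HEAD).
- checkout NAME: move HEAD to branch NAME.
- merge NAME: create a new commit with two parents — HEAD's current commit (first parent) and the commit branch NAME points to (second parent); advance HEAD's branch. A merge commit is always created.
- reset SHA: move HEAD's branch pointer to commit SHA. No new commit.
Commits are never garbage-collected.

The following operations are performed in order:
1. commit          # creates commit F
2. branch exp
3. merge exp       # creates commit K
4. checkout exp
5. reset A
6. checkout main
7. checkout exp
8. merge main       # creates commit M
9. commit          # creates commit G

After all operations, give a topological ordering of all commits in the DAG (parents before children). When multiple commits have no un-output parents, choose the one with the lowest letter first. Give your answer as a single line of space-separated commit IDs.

After op 1 (commit): HEAD=main@F [main=F]
After op 2 (branch): HEAD=main@F [exp=F main=F]
After op 3 (merge): HEAD=main@K [exp=F main=K]
After op 4 (checkout): HEAD=exp@F [exp=F main=K]
After op 5 (reset): HEAD=exp@A [exp=A main=K]
After op 6 (checkout): HEAD=main@K [exp=A main=K]
After op 7 (checkout): HEAD=exp@A [exp=A main=K]
After op 8 (merge): HEAD=exp@M [exp=M main=K]
After op 9 (commit): HEAD=exp@G [exp=G main=K]
commit A: parents=[]
commit F: parents=['A']
commit G: parents=['M']
commit K: parents=['F', 'F']
commit M: parents=['A', 'K']

Answer: A F K M G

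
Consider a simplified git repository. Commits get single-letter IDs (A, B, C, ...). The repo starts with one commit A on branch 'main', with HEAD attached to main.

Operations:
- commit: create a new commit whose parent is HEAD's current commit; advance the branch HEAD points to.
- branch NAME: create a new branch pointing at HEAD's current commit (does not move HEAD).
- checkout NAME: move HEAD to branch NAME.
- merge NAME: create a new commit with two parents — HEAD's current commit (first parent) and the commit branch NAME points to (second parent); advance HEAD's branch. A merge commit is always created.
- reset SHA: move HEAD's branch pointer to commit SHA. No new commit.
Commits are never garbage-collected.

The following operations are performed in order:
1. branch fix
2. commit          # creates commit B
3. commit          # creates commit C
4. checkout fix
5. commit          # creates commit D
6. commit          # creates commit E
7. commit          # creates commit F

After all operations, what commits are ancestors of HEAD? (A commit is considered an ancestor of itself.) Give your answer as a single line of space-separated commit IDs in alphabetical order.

After op 1 (branch): HEAD=main@A [fix=A main=A]
After op 2 (commit): HEAD=main@B [fix=A main=B]
After op 3 (commit): HEAD=main@C [fix=A main=C]
After op 4 (checkout): HEAD=fix@A [fix=A main=C]
After op 5 (commit): HEAD=fix@D [fix=D main=C]
After op 6 (commit): HEAD=fix@E [fix=E main=C]
After op 7 (commit): HEAD=fix@F [fix=F main=C]

Answer: A D E F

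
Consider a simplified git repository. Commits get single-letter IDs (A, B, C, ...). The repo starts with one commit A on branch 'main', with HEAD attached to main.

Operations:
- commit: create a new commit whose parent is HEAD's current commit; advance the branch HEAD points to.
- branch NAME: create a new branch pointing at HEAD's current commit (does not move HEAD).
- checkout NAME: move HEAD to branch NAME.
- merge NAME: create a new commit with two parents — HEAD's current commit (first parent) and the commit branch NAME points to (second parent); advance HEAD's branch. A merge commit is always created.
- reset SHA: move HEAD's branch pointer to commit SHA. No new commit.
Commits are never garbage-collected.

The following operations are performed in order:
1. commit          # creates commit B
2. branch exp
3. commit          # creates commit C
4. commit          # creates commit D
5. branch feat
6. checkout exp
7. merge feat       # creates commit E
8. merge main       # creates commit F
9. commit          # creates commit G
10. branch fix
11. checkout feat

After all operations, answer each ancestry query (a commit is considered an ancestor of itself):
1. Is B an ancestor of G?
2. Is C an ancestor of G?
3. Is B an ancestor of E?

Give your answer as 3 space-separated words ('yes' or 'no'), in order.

Answer: yes yes yes

Derivation:
After op 1 (commit): HEAD=main@B [main=B]
After op 2 (branch): HEAD=main@B [exp=B main=B]
After op 3 (commit): HEAD=main@C [exp=B main=C]
After op 4 (commit): HEAD=main@D [exp=B main=D]
After op 5 (branch): HEAD=main@D [exp=B feat=D main=D]
After op 6 (checkout): HEAD=exp@B [exp=B feat=D main=D]
After op 7 (merge): HEAD=exp@E [exp=E feat=D main=D]
After op 8 (merge): HEAD=exp@F [exp=F feat=D main=D]
After op 9 (commit): HEAD=exp@G [exp=G feat=D main=D]
After op 10 (branch): HEAD=exp@G [exp=G feat=D fix=G main=D]
After op 11 (checkout): HEAD=feat@D [exp=G feat=D fix=G main=D]
ancestors(G) = {A,B,C,D,E,F,G}; B in? yes
ancestors(G) = {A,B,C,D,E,F,G}; C in? yes
ancestors(E) = {A,B,C,D,E}; B in? yes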